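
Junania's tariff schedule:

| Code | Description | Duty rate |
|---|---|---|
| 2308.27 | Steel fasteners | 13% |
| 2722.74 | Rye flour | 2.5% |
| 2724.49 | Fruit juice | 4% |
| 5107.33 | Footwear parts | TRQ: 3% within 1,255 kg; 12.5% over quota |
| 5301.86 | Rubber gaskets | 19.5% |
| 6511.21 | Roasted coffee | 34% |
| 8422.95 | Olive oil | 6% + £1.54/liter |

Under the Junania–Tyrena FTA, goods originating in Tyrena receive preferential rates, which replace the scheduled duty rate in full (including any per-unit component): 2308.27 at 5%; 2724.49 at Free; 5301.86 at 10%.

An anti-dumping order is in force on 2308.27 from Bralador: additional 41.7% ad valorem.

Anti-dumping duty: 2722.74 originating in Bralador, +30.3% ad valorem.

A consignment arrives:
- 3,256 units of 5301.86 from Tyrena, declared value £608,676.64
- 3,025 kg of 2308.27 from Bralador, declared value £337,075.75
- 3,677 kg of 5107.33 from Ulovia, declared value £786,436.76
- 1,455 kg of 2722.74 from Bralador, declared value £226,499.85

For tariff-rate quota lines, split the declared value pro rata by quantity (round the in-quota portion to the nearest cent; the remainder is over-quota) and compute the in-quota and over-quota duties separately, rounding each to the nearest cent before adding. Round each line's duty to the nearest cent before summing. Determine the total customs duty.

£392,344.80

Line 1 (5301.86, Tyrena, 3,256 units, £608,676.64):
Base rate for 5301.86 is 19.5%.
Origin Tyrena qualifies under the Junania–Tyrena agreement and 5301.86 is covered: preferential rate 10% applies instead.
Duty = £608,676.64 × 10% = £60,867.66.
Line 2 (2308.27, Bralador, 3,025 kg, £337,075.75):
Base rate for 2308.27 is 13%.
2308.27 has an FTA preferential rate, but origin Bralador is not Tyrena; base rate stands.
Additional duty on 2308.27 from Bralador: +41.7%. Applied ad valorem rate: 13% + 41.7% = 54.7%.
Duty = £337,075.75 × 54.7% = £184,380.44.
Line 3 (5107.33, Ulovia, 3,677 kg, £786,436.76):
Code 5107.33 is under a tariff-rate quota (threshold 1,255 kg). In-quota: 1,255 kg at 3%; over-quota: 2,422 kg at 12.5%.
Pro-rata value split: in-quota = £786,436.76 × 1,255/3,677 = £268,419.40; over-quota = £786,436.76 − £268,419.40 = £518,017.36.
In-quota duty = £268,419.40 × 3% = £8,052.58. Over-quota duty = £518,017.36 × 12.5% = £64,752.17.
Line duty = £8,052.58 + £64,752.17 = £72,804.75.
Line 4 (2722.74, Bralador, 1,455 kg, £226,499.85):
Base rate for 2722.74 is 2.5%.
Additional duty on 2722.74 from Bralador: +30.3%. Applied ad valorem rate: 2.5% + 30.3% = 32.8%.
Duty = £226,499.85 × 32.8% = £74,291.95.
Total = £60,867.66 + £184,380.44 + £72,804.75 + £74,291.95 = £392,344.80.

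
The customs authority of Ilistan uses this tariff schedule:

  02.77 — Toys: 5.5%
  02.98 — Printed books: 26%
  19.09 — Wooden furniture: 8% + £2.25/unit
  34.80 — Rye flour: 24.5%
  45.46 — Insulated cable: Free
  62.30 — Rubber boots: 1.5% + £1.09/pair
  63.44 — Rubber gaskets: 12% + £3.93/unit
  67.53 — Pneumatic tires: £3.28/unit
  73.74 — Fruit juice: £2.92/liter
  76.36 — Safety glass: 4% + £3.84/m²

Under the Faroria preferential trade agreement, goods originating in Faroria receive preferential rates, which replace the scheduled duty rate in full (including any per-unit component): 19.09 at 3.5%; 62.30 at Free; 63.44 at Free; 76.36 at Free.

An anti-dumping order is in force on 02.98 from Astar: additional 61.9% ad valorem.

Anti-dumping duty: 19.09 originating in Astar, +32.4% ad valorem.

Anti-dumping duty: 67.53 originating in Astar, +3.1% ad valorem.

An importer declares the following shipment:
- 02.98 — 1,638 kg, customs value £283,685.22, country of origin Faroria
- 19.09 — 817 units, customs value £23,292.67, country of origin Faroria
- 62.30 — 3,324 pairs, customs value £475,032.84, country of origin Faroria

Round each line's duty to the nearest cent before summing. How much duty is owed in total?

£74,573.40

Line 1 (02.98, Faroria, 1,638 kg, £283,685.22):
Base rate for 02.98 is 26%.
Origin Faroria is the FTA partner but 02.98 is not on the preference list; base rate stands.
The additional-duty order on 02.98 targets Astar, not Faroria; it does not apply.
Duty = £283,685.22 × 26% = £73,758.16.
Line 2 (19.09, Faroria, 817 units, £23,292.67):
Base rate for 19.09 is 8% + £2.25/unit.
Origin Faroria qualifies under the Ilistan–Faroria agreement and 19.09 is covered: preferential rate 3.5% applies instead.
The additional-duty order on 19.09 targets Astar, not Faroria; it does not apply.
Duty = £23,292.67 × 3.5% = £815.24.
Line 3 (62.30, Faroria, 3,324 pairs, £475,032.84):
Base rate for 62.30 is 1.5% + £1.09/pair.
Origin Faroria qualifies under the Ilistan–Faroria agreement and 62.30 is covered: preferential rate Free applies instead.
Duty = £475,032.84 × 0% = £0.00.
Total = £73,758.16 + £815.24 + £0.00 = £74,573.40.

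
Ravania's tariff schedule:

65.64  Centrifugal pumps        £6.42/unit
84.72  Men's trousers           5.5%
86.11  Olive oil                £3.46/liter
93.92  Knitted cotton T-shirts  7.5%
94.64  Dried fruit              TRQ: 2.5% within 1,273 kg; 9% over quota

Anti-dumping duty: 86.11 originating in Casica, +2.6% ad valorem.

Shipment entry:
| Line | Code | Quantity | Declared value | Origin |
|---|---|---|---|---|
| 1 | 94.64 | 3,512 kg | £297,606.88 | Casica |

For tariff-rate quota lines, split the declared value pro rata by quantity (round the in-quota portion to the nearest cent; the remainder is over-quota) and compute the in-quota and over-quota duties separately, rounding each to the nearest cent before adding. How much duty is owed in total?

Line 1 (94.64, Casica, 3,512 kg, £297,606.88):
Code 94.64 is under a tariff-rate quota (threshold 1,273 kg). In-quota: 1,273 kg at 2.5%; over-quota: 2,239 kg at 9%.
Pro-rata value split: in-quota = £297,606.88 × 1,273/3,512 = £107,874.02; over-quota = £297,606.88 − £107,874.02 = £189,732.86.
In-quota duty = £107,874.02 × 2.5% = £2,696.85. Over-quota duty = £189,732.86 × 9% = £17,075.96.
Line duty = £2,696.85 + £17,075.96 = £19,772.81.

£19,772.81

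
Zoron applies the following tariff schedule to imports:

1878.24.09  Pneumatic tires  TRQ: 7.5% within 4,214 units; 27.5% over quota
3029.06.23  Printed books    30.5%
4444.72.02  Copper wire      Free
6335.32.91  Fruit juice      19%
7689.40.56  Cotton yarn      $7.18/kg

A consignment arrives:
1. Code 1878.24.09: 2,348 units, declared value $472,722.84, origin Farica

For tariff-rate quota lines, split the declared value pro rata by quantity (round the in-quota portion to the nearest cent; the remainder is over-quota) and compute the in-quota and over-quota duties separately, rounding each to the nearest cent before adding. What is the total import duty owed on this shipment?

$35,454.21

Line 1 (1878.24.09, Farica, 2,348 units, $472,722.84):
Code 1878.24.09 is under a tariff-rate quota (threshold 4,214 units). Quantity 2,348 units is within the quota, so the in-quota rate 7.5% applies to the full value.
Duty = $472,722.84 × 7.5% = $35,454.21.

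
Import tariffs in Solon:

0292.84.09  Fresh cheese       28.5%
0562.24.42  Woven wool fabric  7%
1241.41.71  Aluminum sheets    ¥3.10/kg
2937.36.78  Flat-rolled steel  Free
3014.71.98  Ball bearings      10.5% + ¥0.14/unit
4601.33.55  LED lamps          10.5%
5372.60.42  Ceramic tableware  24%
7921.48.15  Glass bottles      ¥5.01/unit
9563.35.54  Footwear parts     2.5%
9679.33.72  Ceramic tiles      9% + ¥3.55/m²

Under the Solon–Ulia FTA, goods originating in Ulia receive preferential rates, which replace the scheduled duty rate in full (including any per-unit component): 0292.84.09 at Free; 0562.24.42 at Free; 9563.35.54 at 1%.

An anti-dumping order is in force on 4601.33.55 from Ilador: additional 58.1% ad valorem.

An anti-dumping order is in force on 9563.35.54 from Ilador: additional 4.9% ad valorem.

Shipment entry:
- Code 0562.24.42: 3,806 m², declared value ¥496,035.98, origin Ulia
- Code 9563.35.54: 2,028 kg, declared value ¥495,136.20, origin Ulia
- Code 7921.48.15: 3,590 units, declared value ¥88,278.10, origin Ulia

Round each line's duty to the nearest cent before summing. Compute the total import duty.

¥22,937.26

Line 1 (0562.24.42, Ulia, 3,806 m², ¥496,035.98):
Base rate for 0562.24.42 is 7%.
Origin Ulia qualifies under the Solon–Ulia agreement and 0562.24.42 is covered: preferential rate Free applies instead.
Duty = ¥496,035.98 × 0% = ¥0.00.
Line 2 (9563.35.54, Ulia, 2,028 kg, ¥495,136.20):
Base rate for 9563.35.54 is 2.5%.
Origin Ulia qualifies under the Solon–Ulia agreement and 9563.35.54 is covered: preferential rate 1% applies instead.
The additional-duty order on 9563.35.54 targets Ilador, not Ulia; it does not apply.
Duty = ¥495,136.20 × 1% = ¥4,951.36.
Line 3 (7921.48.15, Ulia, 3,590 units, ¥88,278.10):
Base rate for 7921.48.15 is ¥5.01/unit.
Origin Ulia is the FTA partner but 7921.48.15 is not on the preference list; base rate stands.
Duty = 3,590 × ¥5.01 = ¥17,985.90.
Total = ¥0.00 + ¥4,951.36 + ¥17,985.90 = ¥22,937.26.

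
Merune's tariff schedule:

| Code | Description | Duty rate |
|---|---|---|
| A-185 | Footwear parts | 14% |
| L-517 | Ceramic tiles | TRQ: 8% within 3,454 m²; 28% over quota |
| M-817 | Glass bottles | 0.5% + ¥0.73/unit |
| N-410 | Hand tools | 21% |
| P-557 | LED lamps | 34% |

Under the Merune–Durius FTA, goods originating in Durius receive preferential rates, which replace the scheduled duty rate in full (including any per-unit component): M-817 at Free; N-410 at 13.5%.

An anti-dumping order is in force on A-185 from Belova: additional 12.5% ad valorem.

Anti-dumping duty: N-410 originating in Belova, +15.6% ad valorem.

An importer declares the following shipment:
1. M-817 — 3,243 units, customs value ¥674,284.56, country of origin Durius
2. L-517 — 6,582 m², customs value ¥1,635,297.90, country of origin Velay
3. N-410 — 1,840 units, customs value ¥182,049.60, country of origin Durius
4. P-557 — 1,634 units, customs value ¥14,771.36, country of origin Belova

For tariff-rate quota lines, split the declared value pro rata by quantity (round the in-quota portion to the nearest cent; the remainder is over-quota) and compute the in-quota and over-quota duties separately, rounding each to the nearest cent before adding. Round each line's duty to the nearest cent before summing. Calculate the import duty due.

¥315,853.11

Line 1 (M-817, Durius, 3,243 units, ¥674,284.56):
Base rate for M-817 is 0.5% + ¥0.73/unit.
Origin Durius qualifies under the Merune–Durius agreement and M-817 is covered: preferential rate Free applies instead.
Duty = ¥674,284.56 × 0% = ¥0.00.
Line 2 (L-517, Velay, 6,582 m², ¥1,635,297.90):
Code L-517 is under a tariff-rate quota (threshold 3,454 m²). In-quota: 3,454 m² at 8%; over-quota: 3,128 m² at 28%.
Pro-rata value split: in-quota = ¥1,635,297.90 × 3,454/6,582 = ¥858,146.30; over-quota = ¥1,635,297.90 − ¥858,146.30 = ¥777,151.60.
In-quota duty = ¥858,146.30 × 8% = ¥68,651.70. Over-quota duty = ¥777,151.60 × 28% = ¥217,602.45.
Line duty = ¥68,651.70 + ¥217,602.45 = ¥286,254.15.
Line 3 (N-410, Durius, 1,840 units, ¥182,049.60):
Base rate for N-410 is 21%.
Origin Durius qualifies under the Merune–Durius agreement and N-410 is covered: preferential rate 13.5% applies instead.
The additional-duty order on N-410 targets Belova, not Durius; it does not apply.
Duty = ¥182,049.60 × 13.5% = ¥24,576.70.
Line 4 (P-557, Belova, 1,634 units, ¥14,771.36):
Base rate for P-557 is 34%.
Duty = ¥14,771.36 × 34% = ¥5,022.26.
Total = ¥0.00 + ¥286,254.15 + ¥24,576.70 + ¥5,022.26 = ¥315,853.11.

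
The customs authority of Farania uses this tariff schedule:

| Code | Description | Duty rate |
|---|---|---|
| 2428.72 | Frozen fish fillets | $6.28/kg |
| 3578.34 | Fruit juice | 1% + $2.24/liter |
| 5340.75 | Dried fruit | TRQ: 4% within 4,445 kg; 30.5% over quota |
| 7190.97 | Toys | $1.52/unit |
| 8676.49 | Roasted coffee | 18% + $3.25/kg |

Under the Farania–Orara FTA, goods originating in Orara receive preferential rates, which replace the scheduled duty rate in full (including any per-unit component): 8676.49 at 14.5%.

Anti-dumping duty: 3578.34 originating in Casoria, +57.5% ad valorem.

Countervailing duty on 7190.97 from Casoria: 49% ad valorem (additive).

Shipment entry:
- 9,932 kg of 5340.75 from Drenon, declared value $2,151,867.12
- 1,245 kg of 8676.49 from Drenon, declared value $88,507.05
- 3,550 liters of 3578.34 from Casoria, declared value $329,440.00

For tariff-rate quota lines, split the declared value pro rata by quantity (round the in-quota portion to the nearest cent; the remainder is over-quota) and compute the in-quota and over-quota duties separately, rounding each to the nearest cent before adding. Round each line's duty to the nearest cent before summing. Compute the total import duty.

Line 1 (5340.75, Drenon, 9,932 kg, $2,151,867.12):
Code 5340.75 is under a tariff-rate quota (threshold 4,445 kg). In-quota: 4,445 kg at 4%; over-quota: 5,487 kg at 30.5%.
Pro-rata value split: in-quota = $2,151,867.12 × 4,445/9,932 = $963,053.70; over-quota = $2,151,867.12 − $963,053.70 = $1,188,813.42.
In-quota duty = $963,053.70 × 4% = $38,522.15. Over-quota duty = $1,188,813.42 × 30.5% = $362,588.09.
Line duty = $38,522.15 + $362,588.09 = $401,110.24.
Line 2 (8676.49, Drenon, 1,245 kg, $88,507.05):
Base rate for 8676.49 is 18% + $3.25/kg.
8676.49 has an FTA preferential rate, but origin Drenon is not Orara; base rate stands.
Duty = $88,507.05 × 18% + 1,245 × $3.25 = $19,977.52.
Line 3 (3578.34, Casoria, 3,550 liters, $329,440.00):
Base rate for 3578.34 is 1% + $2.24/liter.
Additional duty on 3578.34 from Casoria: +57.5%. Applied ad valorem rate: 1% + 57.5% = 58.5%.
Duty = $329,440.00 × 58.5% + 3,550 × $2.24 = $200,674.40.
Total = $401,110.24 + $19,977.52 + $200,674.40 = $621,762.16.

$621,762.16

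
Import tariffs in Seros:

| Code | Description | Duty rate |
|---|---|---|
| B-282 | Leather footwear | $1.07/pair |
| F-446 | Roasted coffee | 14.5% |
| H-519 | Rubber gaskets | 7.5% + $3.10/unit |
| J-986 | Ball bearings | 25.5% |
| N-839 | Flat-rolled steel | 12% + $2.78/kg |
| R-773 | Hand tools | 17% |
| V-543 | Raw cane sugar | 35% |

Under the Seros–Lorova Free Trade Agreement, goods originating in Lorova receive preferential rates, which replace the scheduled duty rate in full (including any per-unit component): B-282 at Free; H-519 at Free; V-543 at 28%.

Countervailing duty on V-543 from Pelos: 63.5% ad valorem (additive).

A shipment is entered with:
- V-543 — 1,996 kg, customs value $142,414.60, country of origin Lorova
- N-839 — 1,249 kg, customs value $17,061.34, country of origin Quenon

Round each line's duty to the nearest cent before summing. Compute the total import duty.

$45,395.67

Line 1 (V-543, Lorova, 1,996 kg, $142,414.60):
Base rate for V-543 is 35%.
Origin Lorova qualifies under the Seros–Lorova agreement and V-543 is covered: preferential rate 28% applies instead.
The additional-duty order on V-543 targets Pelos, not Lorova; it does not apply.
Duty = $142,414.60 × 28% = $39,876.09.
Line 2 (N-839, Quenon, 1,249 kg, $17,061.34):
Base rate for N-839 is 12% + $2.78/kg.
Duty = $17,061.34 × 12% + 1,249 × $2.78 = $5,519.58.
Total = $39,876.09 + $5,519.58 = $45,395.67.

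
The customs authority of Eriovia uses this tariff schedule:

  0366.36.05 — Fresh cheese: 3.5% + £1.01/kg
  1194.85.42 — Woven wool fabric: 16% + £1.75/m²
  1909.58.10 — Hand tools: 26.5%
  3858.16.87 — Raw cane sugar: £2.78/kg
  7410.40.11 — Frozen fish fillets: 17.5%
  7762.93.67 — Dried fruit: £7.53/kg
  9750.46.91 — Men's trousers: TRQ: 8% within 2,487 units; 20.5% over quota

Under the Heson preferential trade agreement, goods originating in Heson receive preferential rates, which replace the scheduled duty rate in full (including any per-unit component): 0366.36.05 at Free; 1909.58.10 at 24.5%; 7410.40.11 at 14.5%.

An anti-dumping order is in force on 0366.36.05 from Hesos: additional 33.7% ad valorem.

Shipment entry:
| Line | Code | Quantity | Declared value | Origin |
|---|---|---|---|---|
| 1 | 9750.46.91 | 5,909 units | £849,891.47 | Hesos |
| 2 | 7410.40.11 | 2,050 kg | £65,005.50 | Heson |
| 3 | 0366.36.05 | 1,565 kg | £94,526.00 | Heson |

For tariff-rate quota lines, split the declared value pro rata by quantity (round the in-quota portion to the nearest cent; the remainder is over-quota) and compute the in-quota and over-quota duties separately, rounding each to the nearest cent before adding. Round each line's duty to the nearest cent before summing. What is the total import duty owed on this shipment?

Line 1 (9750.46.91, Hesos, 5,909 units, £849,891.47):
Code 9750.46.91 is under a tariff-rate quota (threshold 2,487 units). In-quota: 2,487 units at 8%; over-quota: 3,422 units at 20.5%.
Pro-rata value split: in-quota = £849,891.47 × 2,487/5,909 = £357,705.21; over-quota = £849,891.47 − £357,705.21 = £492,186.26.
In-quota duty = £357,705.21 × 8% = £28,616.42. Over-quota duty = £492,186.26 × 20.5% = £100,898.18.
Line duty = £28,616.42 + £100,898.18 = £129,514.60.
Line 2 (7410.40.11, Heson, 2,050 kg, £65,005.50):
Base rate for 7410.40.11 is 17.5%.
Origin Heson qualifies under the Eriovia–Heson agreement and 7410.40.11 is covered: preferential rate 14.5% applies instead.
Duty = £65,005.50 × 14.5% = £9,425.80.
Line 3 (0366.36.05, Heson, 1,565 kg, £94,526.00):
Base rate for 0366.36.05 is 3.5% + £1.01/kg.
Origin Heson qualifies under the Eriovia–Heson agreement and 0366.36.05 is covered: preferential rate Free applies instead.
The additional-duty order on 0366.36.05 targets Hesos, not Heson; it does not apply.
Duty = £94,526.00 × 0% = £0.00.
Total = £129,514.60 + £9,425.80 + £0.00 = £138,940.40.

£138,940.40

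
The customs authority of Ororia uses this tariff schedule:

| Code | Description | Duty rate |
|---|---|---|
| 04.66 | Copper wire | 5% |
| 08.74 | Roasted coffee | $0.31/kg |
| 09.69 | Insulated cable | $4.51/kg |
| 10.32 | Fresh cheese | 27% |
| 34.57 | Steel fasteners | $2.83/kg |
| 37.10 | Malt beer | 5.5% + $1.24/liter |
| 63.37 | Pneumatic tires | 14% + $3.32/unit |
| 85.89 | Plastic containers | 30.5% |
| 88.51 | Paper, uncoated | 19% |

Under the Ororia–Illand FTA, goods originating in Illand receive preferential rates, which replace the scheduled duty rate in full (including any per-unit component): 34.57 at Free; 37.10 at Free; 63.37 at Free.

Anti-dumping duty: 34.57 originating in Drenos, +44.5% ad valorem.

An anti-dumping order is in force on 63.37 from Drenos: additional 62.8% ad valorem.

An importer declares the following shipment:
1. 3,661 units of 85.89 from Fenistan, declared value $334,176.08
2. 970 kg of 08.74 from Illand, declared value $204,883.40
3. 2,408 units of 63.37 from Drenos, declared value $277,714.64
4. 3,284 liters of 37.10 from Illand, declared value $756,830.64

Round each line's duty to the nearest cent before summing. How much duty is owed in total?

Line 1 (85.89, Fenistan, 3,661 units, $334,176.08):
Base rate for 85.89 is 30.5%.
Duty = $334,176.08 × 30.5% = $101,923.70.
Line 2 (08.74, Illand, 970 kg, $204,883.40):
Base rate for 08.74 is $0.31/kg.
Origin Illand is the FTA partner but 08.74 is not on the preference list; base rate stands.
Duty = 970 × $0.31 = $300.70.
Line 3 (63.37, Drenos, 2,408 units, $277,714.64):
Base rate for 63.37 is 14% + $3.32/unit.
63.37 has an FTA preferential rate, but origin Drenos is not Illand; base rate stands.
Additional duty on 63.37 from Drenos: +62.8%. Applied ad valorem rate: 14% + 62.8% = 76.8%.
Duty = $277,714.64 × 76.8% + 2,408 × $3.32 = $221,279.40.
Line 4 (37.10, Illand, 3,284 liters, $756,830.64):
Base rate for 37.10 is 5.5% + $1.24/liter.
Origin Illand qualifies under the Ororia–Illand agreement and 37.10 is covered: preferential rate Free applies instead.
Duty = $756,830.64 × 0% = $0.00.
Total = $101,923.70 + $300.70 + $221,279.40 + $0.00 = $323,503.80.

$323,503.80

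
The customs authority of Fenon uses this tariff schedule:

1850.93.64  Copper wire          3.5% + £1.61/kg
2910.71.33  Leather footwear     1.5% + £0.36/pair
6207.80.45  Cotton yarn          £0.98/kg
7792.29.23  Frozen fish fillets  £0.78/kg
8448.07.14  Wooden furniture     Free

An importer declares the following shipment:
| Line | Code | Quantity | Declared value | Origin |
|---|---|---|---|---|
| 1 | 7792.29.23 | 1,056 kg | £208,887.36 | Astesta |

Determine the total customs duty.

Line 1 (7792.29.23, Astesta, 1,056 kg, £208,887.36):
Base rate for 7792.29.23 is £0.78/kg.
Duty = 1,056 × £0.78 = £823.68.

£823.68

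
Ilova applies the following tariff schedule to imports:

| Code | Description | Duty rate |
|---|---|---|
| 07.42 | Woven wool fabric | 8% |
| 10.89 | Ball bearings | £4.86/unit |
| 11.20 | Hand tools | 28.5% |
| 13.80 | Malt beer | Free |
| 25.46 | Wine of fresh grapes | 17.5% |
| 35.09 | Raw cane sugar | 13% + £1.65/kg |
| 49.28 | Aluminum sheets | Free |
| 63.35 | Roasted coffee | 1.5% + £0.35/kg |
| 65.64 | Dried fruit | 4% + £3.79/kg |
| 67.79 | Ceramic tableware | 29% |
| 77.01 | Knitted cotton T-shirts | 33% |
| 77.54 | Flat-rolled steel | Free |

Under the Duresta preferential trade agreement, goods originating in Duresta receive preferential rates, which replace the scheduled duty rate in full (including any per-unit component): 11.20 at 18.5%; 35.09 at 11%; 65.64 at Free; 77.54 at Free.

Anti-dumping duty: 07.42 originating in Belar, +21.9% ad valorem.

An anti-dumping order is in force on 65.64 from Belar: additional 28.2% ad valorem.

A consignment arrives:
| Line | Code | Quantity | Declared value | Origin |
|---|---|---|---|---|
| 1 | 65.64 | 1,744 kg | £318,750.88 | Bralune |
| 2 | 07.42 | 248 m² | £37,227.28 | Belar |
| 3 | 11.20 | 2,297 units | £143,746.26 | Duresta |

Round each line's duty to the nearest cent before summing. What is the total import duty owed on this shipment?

Line 1 (65.64, Bralune, 1,744 kg, £318,750.88):
Base rate for 65.64 is 4% + £3.79/kg.
65.64 has an FTA preferential rate, but origin Bralune is not Duresta; base rate stands.
The additional-duty order on 65.64 targets Belar, not Bralune; it does not apply.
Duty = £318,750.88 × 4% + 1,744 × £3.79 = £19,359.80.
Line 2 (07.42, Belar, 248 m², £37,227.28):
Base rate for 07.42 is 8%.
Additional duty on 07.42 from Belar: +21.9%. Applied ad valorem rate: 8% + 21.9% = 29.9%.
Duty = £37,227.28 × 29.9% = £11,130.96.
Line 3 (11.20, Duresta, 2,297 units, £143,746.26):
Base rate for 11.20 is 28.5%.
Origin Duresta qualifies under the Ilova–Duresta agreement and 11.20 is covered: preferential rate 18.5% applies instead.
Duty = £143,746.26 × 18.5% = £26,593.06.
Total = £19,359.80 + £11,130.96 + £26,593.06 = £57,083.82.

£57,083.82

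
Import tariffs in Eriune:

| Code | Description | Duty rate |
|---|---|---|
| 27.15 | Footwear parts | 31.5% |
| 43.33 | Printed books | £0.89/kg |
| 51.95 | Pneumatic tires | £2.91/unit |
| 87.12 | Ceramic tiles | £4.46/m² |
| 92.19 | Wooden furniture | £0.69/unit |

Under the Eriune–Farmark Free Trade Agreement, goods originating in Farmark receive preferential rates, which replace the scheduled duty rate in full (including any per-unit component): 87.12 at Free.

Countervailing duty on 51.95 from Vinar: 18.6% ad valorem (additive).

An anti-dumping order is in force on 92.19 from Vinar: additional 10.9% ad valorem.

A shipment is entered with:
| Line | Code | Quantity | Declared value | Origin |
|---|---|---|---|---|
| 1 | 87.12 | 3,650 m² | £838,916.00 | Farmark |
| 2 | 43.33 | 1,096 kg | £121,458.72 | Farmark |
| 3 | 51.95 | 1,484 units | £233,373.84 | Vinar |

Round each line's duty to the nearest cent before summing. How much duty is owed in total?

£48,701.41

Line 1 (87.12, Farmark, 3,650 m², £838,916.00):
Base rate for 87.12 is £4.46/m².
Origin Farmark qualifies under the Eriune–Farmark agreement and 87.12 is covered: preferential rate Free applies instead.
Duty = £838,916.00 × 0% = £0.00.
Line 2 (43.33, Farmark, 1,096 kg, £121,458.72):
Base rate for 43.33 is £0.89/kg.
Origin Farmark is the FTA partner but 43.33 is not on the preference list; base rate stands.
Duty = 1,096 × £0.89 = £975.44.
Line 3 (51.95, Vinar, 1,484 units, £233,373.84):
Base rate for 51.95 is £2.91/unit.
Additional duty on 51.95 from Vinar: +18.6% ad valorem. Applied ad valorem rate = 18.6%.
Duty = £233,373.84 × 18.6% + 1,484 × £2.91 = £47,725.97.
Total = £0.00 + £975.44 + £47,725.97 = £48,701.41.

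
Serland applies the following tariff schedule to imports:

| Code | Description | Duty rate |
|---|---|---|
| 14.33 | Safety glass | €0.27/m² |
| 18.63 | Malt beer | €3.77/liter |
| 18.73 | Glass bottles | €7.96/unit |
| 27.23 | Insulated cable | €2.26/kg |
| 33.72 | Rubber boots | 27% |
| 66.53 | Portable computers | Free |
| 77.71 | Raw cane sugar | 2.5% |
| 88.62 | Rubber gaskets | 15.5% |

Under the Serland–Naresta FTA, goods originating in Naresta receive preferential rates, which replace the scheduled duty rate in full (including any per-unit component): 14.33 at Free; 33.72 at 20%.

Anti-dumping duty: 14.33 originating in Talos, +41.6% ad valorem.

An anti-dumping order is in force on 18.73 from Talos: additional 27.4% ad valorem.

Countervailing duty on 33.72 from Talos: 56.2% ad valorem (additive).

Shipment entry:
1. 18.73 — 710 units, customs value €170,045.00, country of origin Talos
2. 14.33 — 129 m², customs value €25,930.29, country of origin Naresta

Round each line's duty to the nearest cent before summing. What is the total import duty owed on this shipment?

€52,243.93

Line 1 (18.73, Talos, 710 units, €170,045.00):
Base rate for 18.73 is €7.96/unit.
Additional duty on 18.73 from Talos: +27.4% ad valorem. Applied ad valorem rate = 27.4%.
Duty = €170,045.00 × 27.4% + 710 × €7.96 = €52,243.93.
Line 2 (14.33, Naresta, 129 m², €25,930.29):
Base rate for 14.33 is €0.27/m².
Origin Naresta qualifies under the Serland–Naresta agreement and 14.33 is covered: preferential rate Free applies instead.
The additional-duty order on 14.33 targets Talos, not Naresta; it does not apply.
Duty = €25,930.29 × 0% = €0.00.
Total = €52,243.93 + €0.00 = €52,243.93.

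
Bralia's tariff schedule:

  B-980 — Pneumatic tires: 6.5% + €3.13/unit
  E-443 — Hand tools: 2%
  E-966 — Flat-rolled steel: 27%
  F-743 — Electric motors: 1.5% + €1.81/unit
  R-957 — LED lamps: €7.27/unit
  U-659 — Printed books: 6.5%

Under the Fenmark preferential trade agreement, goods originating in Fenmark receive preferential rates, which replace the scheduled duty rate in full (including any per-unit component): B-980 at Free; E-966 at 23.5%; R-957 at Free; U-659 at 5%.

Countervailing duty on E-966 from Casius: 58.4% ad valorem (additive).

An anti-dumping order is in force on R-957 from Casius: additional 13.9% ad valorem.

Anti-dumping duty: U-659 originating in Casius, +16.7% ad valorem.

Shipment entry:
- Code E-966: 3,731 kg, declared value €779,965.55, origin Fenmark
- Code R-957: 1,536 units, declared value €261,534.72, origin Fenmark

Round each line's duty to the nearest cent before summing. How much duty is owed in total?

€183,291.90

Line 1 (E-966, Fenmark, 3,731 kg, €779,965.55):
Base rate for E-966 is 27%.
Origin Fenmark qualifies under the Bralia–Fenmark agreement and E-966 is covered: preferential rate 23.5% applies instead.
The additional-duty order on E-966 targets Casius, not Fenmark; it does not apply.
Duty = €779,965.55 × 23.5% = €183,291.90.
Line 2 (R-957, Fenmark, 1,536 units, €261,534.72):
Base rate for R-957 is €7.27/unit.
Origin Fenmark qualifies under the Bralia–Fenmark agreement and R-957 is covered: preferential rate Free applies instead.
The additional-duty order on R-957 targets Casius, not Fenmark; it does not apply.
Duty = €261,534.72 × 0% = €0.00.
Total = €183,291.90 + €0.00 = €183,291.90.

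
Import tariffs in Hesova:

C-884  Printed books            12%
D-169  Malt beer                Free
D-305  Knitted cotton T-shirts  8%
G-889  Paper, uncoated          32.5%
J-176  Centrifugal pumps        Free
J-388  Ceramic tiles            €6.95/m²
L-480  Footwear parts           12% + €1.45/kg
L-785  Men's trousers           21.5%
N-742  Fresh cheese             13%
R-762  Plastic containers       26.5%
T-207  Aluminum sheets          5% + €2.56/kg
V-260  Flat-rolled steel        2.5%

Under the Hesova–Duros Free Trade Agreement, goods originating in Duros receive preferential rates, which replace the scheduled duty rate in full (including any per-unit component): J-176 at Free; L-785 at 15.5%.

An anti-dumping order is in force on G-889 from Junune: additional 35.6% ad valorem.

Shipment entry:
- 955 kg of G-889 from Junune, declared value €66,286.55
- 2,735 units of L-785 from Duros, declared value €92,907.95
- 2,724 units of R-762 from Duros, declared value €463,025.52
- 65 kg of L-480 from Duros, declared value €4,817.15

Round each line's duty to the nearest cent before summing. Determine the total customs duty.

Line 1 (G-889, Junune, 955 kg, €66,286.55):
Base rate for G-889 is 32.5%.
Additional duty on G-889 from Junune: +35.6%. Applied ad valorem rate: 32.5% + 35.6% = 68.1%.
Duty = €66,286.55 × 68.1% = €45,141.14.
Line 2 (L-785, Duros, 2,735 units, €92,907.95):
Base rate for L-785 is 21.5%.
Origin Duros qualifies under the Hesova–Duros agreement and L-785 is covered: preferential rate 15.5% applies instead.
Duty = €92,907.95 × 15.5% = €14,400.73.
Line 3 (R-762, Duros, 2,724 units, €463,025.52):
Base rate for R-762 is 26.5%.
Origin Duros is the FTA partner but R-762 is not on the preference list; base rate stands.
Duty = €463,025.52 × 26.5% = €122,701.76.
Line 4 (L-480, Duros, 65 kg, €4,817.15):
Base rate for L-480 is 12% + €1.45/kg.
Origin Duros is the FTA partner but L-480 is not on the preference list; base rate stands.
Duty = €4,817.15 × 12% + 65 × €1.45 = €672.31.
Total = €45,141.14 + €14,400.73 + €122,701.76 + €672.31 = €182,915.94.

€182,915.94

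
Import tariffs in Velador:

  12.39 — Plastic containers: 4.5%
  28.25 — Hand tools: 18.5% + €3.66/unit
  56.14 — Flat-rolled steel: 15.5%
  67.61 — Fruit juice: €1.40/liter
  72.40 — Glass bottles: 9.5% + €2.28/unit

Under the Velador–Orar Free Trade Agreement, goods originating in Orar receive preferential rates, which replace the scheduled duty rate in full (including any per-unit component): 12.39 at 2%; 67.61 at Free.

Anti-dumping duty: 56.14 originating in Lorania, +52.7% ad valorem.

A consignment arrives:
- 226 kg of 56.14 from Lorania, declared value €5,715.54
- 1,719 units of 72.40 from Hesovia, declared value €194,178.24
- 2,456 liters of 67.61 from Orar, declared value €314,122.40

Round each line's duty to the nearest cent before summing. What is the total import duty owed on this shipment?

Line 1 (56.14, Lorania, 226 kg, €5,715.54):
Base rate for 56.14 is 15.5%.
Additional duty on 56.14 from Lorania: +52.7%. Applied ad valorem rate: 15.5% + 52.7% = 68.2%.
Duty = €5,715.54 × 68.2% = €3,898.00.
Line 2 (72.40, Hesovia, 1,719 units, €194,178.24):
Base rate for 72.40 is 9.5% + €2.28/unit.
Duty = €194,178.24 × 9.5% + 1,719 × €2.28 = €22,366.25.
Line 3 (67.61, Orar, 2,456 liters, €314,122.40):
Base rate for 67.61 is €1.40/liter.
Origin Orar qualifies under the Velador–Orar agreement and 67.61 is covered: preferential rate Free applies instead.
Duty = €314,122.40 × 0% = €0.00.
Total = €3,898.00 + €22,366.25 + €0.00 = €26,264.25.

€26,264.25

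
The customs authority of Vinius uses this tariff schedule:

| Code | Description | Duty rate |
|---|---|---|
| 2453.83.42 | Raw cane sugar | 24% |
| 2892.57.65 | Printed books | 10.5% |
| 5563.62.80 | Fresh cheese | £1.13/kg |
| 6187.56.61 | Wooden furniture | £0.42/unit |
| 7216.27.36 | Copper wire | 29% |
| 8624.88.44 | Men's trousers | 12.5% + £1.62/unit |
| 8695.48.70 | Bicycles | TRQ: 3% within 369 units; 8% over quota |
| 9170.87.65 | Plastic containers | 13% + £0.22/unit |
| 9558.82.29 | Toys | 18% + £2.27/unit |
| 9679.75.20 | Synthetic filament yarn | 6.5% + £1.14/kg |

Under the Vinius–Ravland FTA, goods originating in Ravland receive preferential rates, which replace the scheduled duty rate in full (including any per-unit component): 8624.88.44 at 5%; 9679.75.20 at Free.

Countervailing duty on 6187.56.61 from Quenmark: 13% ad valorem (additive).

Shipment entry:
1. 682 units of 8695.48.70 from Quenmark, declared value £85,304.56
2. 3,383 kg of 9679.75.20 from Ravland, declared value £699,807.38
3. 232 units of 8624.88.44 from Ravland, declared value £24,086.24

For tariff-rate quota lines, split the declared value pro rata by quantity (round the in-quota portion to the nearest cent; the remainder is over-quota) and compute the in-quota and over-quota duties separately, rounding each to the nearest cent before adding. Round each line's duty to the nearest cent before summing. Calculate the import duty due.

Line 1 (8695.48.70, Quenmark, 682 units, £85,304.56):
Code 8695.48.70 is under a tariff-rate quota (threshold 369 units). In-quota: 369 units at 3%; over-quota: 313 units at 8%.
Pro-rata value split: in-quota = £85,304.56 × 369/682 = £46,154.52; over-quota = £85,304.56 − £46,154.52 = £39,150.04.
In-quota duty = £46,154.52 × 3% = £1,384.64. Over-quota duty = £39,150.04 × 8% = £3,132.00.
Line duty = £1,384.64 + £3,132.00 = £4,516.64.
Line 2 (9679.75.20, Ravland, 3,383 kg, £699,807.38):
Base rate for 9679.75.20 is 6.5% + £1.14/kg.
Origin Ravland qualifies under the Vinius–Ravland agreement and 9679.75.20 is covered: preferential rate Free applies instead.
Duty = £699,807.38 × 0% = £0.00.
Line 3 (8624.88.44, Ravland, 232 units, £24,086.24):
Base rate for 8624.88.44 is 12.5% + £1.62/unit.
Origin Ravland qualifies under the Vinius–Ravland agreement and 8624.88.44 is covered: preferential rate 5% applies instead.
Duty = £24,086.24 × 5% = £1,204.31.
Total = £4,516.64 + £0.00 + £1,204.31 = £5,720.95.

£5,720.95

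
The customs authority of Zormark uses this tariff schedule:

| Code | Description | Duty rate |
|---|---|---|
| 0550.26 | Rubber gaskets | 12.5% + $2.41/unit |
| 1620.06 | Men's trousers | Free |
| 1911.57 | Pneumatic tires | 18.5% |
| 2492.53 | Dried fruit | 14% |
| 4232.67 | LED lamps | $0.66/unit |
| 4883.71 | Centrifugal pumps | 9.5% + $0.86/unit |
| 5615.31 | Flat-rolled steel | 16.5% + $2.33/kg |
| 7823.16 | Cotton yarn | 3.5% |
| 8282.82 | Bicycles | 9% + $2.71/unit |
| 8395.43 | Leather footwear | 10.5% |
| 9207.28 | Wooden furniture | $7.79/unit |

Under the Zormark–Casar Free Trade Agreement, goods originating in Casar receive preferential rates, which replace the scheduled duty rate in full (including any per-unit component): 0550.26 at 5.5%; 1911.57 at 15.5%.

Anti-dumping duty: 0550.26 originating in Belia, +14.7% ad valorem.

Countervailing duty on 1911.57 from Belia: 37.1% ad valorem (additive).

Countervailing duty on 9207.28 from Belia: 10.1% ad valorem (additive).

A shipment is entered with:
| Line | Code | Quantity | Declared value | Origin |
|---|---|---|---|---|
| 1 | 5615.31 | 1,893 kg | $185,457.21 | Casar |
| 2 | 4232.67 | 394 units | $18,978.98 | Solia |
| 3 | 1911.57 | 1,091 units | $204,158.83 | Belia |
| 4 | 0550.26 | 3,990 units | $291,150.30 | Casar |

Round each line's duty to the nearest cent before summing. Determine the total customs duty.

$164,796.75

Line 1 (5615.31, Casar, 1,893 kg, $185,457.21):
Base rate for 5615.31 is 16.5% + $2.33/kg.
Origin Casar is the FTA partner but 5615.31 is not on the preference list; base rate stands.
Duty = $185,457.21 × 16.5% + 1,893 × $2.33 = $35,011.13.
Line 2 (4232.67, Solia, 394 units, $18,978.98):
Base rate for 4232.67 is $0.66/unit.
Duty = 394 × $0.66 = $260.04.
Line 3 (1911.57, Belia, 1,091 units, $204,158.83):
Base rate for 1911.57 is 18.5%.
1911.57 has an FTA preferential rate, but origin Belia is not Casar; base rate stands.
Additional duty on 1911.57 from Belia: +37.1%. Applied ad valorem rate: 18.5% + 37.1% = 55.6%.
Duty = $204,158.83 × 55.6% = $113,512.31.
Line 4 (0550.26, Casar, 3,990 units, $291,150.30):
Base rate for 0550.26 is 12.5% + $2.41/unit.
Origin Casar qualifies under the Zormark–Casar agreement and 0550.26 is covered: preferential rate 5.5% applies instead.
The additional-duty order on 0550.26 targets Belia, not Casar; it does not apply.
Duty = $291,150.30 × 5.5% = $16,013.27.
Total = $35,011.13 + $260.04 + $113,512.31 + $16,013.27 = $164,796.75.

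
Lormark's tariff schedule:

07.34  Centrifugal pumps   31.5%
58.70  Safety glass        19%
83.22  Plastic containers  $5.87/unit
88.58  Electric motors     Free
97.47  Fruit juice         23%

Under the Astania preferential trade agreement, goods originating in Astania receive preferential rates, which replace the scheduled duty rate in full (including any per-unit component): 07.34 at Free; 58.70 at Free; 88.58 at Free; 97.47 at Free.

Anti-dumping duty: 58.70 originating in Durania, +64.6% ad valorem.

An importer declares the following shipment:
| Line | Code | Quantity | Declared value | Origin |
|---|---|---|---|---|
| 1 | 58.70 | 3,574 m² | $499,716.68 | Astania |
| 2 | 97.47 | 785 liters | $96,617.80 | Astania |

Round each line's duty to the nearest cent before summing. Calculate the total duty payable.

Line 1 (58.70, Astania, 3,574 m², $499,716.68):
Base rate for 58.70 is 19%.
Origin Astania qualifies under the Lormark–Astania agreement and 58.70 is covered: preferential rate Free applies instead.
The additional-duty order on 58.70 targets Durania, not Astania; it does not apply.
Duty = $499,716.68 × 0% = $0.00.
Line 2 (97.47, Astania, 785 liters, $96,617.80):
Base rate for 97.47 is 23%.
Origin Astania qualifies under the Lormark–Astania agreement and 97.47 is covered: preferential rate Free applies instead.
Duty = $96,617.80 × 0% = $0.00.
Total = $0.00 + $0.00 = $0.00.

$0.00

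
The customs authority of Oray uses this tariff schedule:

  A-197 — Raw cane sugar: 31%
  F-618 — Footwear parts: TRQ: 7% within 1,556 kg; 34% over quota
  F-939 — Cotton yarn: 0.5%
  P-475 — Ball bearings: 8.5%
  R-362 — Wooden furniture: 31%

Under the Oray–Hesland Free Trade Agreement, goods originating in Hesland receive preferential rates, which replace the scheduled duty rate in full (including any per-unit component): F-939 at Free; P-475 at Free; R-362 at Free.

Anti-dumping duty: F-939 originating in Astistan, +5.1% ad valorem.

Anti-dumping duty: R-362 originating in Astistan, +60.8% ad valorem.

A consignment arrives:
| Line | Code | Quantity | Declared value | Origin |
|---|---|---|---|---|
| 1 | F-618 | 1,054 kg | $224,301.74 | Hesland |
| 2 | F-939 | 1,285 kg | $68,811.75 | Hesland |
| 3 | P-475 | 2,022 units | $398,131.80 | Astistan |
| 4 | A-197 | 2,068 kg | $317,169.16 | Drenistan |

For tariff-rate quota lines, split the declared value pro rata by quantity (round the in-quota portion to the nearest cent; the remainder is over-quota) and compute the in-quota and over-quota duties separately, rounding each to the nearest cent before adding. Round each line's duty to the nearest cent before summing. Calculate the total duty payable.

$147,864.76

Line 1 (F-618, Hesland, 1,054 kg, $224,301.74):
Code F-618 is under a tariff-rate quota (threshold 1,556 kg). Quantity 1,054 kg is within the quota, so the in-quota rate 7% applies to the full value.
Duty = $224,301.74 × 7% = $15,701.12.
Line 2 (F-939, Hesland, 1,285 kg, $68,811.75):
Base rate for F-939 is 0.5%.
Origin Hesland qualifies under the Oray–Hesland agreement and F-939 is covered: preferential rate Free applies instead.
The additional-duty order on F-939 targets Astistan, not Hesland; it does not apply.
Duty = $68,811.75 × 0% = $0.00.
Line 3 (P-475, Astistan, 2,022 units, $398,131.80):
Base rate for P-475 is 8.5%.
P-475 has an FTA preferential rate, but origin Astistan is not Hesland; base rate stands.
Duty = $398,131.80 × 8.5% = $33,841.20.
Line 4 (A-197, Drenistan, 2,068 kg, $317,169.16):
Base rate for A-197 is 31%.
Duty = $317,169.16 × 31% = $98,322.44.
Total = $15,701.12 + $0.00 + $33,841.20 + $98,322.44 = $147,864.76.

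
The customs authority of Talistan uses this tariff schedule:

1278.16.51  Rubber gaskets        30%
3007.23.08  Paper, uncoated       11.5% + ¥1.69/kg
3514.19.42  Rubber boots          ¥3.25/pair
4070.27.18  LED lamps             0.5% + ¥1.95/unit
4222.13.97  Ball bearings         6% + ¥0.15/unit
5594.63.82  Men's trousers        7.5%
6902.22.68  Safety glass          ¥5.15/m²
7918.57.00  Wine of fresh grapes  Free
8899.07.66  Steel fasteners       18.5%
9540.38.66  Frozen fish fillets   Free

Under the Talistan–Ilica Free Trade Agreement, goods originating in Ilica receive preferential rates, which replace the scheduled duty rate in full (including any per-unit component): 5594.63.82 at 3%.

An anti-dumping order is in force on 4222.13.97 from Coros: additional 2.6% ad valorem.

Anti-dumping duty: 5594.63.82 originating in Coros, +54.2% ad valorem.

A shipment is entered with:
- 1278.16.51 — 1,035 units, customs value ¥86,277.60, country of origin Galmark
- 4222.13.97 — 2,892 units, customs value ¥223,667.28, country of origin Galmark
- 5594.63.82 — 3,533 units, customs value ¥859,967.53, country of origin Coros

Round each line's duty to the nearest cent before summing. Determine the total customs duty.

Line 1 (1278.16.51, Galmark, 1,035 units, ¥86,277.60):
Base rate for 1278.16.51 is 30%.
Duty = ¥86,277.60 × 30% = ¥25,883.28.
Line 2 (4222.13.97, Galmark, 2,892 units, ¥223,667.28):
Base rate for 4222.13.97 is 6% + ¥0.15/unit.
The additional-duty order on 4222.13.97 targets Coros, not Galmark; it does not apply.
Duty = ¥223,667.28 × 6% + 2,892 × ¥0.15 = ¥13,853.84.
Line 3 (5594.63.82, Coros, 3,533 units, ¥859,967.53):
Base rate for 5594.63.82 is 7.5%.
5594.63.82 has an FTA preferential rate, but origin Coros is not Ilica; base rate stands.
Additional duty on 5594.63.82 from Coros: +54.2%. Applied ad valorem rate: 7.5% + 54.2% = 61.7%.
Duty = ¥859,967.53 × 61.7% = ¥530,599.97.
Total = ¥25,883.28 + ¥13,853.84 + ¥530,599.97 = ¥570,337.09.

¥570,337.09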